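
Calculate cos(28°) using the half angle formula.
cos(28°) = √((1 + cos 56°)/2) = 0.8829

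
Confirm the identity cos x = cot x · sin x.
RHS = (cos x/sin x) · sin x = cos x = LHS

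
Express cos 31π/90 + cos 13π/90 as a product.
cos 31π/90 + cos 13π/90 = 2 cos(11π/45) cos(π/10)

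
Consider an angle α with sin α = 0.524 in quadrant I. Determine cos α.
cos α = √(1 - sin²α) = 0.8517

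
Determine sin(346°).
sin(346°) = -0.2419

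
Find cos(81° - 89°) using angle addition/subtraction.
cos(81° - 89°) = cos 81° cos 89° + sin 81° sin 89° = 0.9903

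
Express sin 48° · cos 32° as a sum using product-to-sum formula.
sin 48° cos 32° = (1/2)[sin(48°+32°) + sin(48°-32°)]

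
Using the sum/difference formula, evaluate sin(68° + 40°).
sin(68° + 40°) = sin 68° cos 40° + cos 68° sin 40° = 0.9511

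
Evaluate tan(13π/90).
tan(13π/90) = 0.4877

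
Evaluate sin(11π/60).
sin(11π/60) = 0.5446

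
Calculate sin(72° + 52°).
sin(72° + 52°) = sin 72° cos 52° + cos 72° sin 52° = 0.829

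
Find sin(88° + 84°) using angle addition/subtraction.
sin(88° + 84°) = sin 88° cos 84° + cos 88° sin 84° = 0.1392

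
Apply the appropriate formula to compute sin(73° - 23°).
sin(73° - 23°) = sin 73° cos 23° - cos 73° sin 23° = 0.766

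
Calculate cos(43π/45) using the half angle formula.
cos(43π/45) = -√((1 + cos 86π/45)/2) = -0.9903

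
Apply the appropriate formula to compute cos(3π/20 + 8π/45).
cos(3π/20 + 8π/45) = cos 3π/20 cos 8π/45 - sin 3π/20 sin 8π/45 = 0.515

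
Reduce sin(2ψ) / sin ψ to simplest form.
sin(2ψ) / sin ψ = 2 cos ψ (using Double angle)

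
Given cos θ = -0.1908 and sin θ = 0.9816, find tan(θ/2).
tan(θ/2) = sin θ / (1 + cos θ) = 1.213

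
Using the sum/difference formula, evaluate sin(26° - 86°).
sin(26° - 86°) = sin 26° cos 86° - cos 26° sin 86° = -√3/2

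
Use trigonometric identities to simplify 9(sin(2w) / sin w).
9(sin(2w) / sin w) = 9(2 cos w) (using Double angle)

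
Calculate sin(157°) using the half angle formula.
sin(157°) = √((1 - cos 314°)/2) = 0.3907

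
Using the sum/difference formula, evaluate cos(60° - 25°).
cos(60° - 25°) = cos 60° cos 25° + sin 60° sin 25° = 0.8192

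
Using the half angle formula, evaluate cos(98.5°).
cos(98.5°) = -√((1 + cos 197°)/2) = -0.1478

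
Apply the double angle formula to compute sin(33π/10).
sin(33π/10) = 2 sin 33π/20 cos 33π/20 = -0.809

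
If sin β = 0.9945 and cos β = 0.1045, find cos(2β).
cos(2β) = cos²β - sin²β = -0.9781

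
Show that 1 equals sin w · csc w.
RHS = sin w · (1/sin w) = 1 = LHS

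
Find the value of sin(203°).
sin(203°) = -0.3907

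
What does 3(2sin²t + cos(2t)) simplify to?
3(2sin²t + cos(2t)) = 3 (using Double angle)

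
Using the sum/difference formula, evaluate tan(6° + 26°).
tan(6° + 26°) = (tan 6° + tan 26°)/(1 - tan 6° tan 26°) = 0.6249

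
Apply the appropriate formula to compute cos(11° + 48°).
cos(11° + 48°) = cos 11° cos 48° - sin 11° sin 48° = 0.515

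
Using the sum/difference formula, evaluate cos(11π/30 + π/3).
cos(11π/30 + π/3) = cos 11π/30 cos π/3 - sin 11π/30 sin π/3 = -0.5878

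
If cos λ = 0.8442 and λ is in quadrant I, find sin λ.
sin λ = 0.536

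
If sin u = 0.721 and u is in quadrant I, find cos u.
cos u = 0.6929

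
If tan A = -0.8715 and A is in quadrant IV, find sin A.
sin A = -0.657 (using tan²A + 1 = sec²A)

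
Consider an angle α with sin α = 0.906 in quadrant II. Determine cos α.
cos α = ±√(1 - sin²α) = -0.4233 (negative in QII)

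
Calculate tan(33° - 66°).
tan(33° - 66°) = (tan 33° - tan 66°)/(1 + tan 33° tan 66°) = -0.6494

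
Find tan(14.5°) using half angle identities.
tan(14.5°) = sin 29° / (1 + cos 29°) = 0.2586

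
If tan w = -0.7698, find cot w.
cot w = 1/tan w = -1.299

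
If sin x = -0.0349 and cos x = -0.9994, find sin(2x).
sin(2x) = 2 sin x cos x = 0.06976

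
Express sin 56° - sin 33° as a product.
sin 56° - sin 33° = 2 cos(44.5°) sin(11.5°)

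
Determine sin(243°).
sin(243°) = -0.891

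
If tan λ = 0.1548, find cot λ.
cot λ = 1/tan λ = 6.46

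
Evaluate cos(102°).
cos(102°) = -0.2079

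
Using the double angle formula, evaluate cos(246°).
cos(246°) = 1 - 2sin²123° = -0.4067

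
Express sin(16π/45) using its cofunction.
sin(16π/45) = cos(π/2 - 16π/45) = cos(13π/90)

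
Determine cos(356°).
cos(356°) = 0.9976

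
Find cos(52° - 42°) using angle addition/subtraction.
cos(52° - 42°) = cos 52° cos 42° + sin 52° sin 42° = 0.9848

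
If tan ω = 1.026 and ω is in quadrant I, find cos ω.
cos ω = 0.698 (using tan²ω + 1 = sec²ω)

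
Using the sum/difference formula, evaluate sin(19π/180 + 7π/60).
sin(19π/180 + 7π/60) = sin 19π/180 cos 7π/60 + cos 19π/180 sin 7π/60 = 0.6428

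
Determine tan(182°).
tan(182°) = 0.03492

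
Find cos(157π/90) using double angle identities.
cos(157π/90) = cos²157π/180 - sin²157π/180 = 0.6947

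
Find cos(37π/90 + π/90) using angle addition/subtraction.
cos(37π/90 + π/90) = cos 37π/90 cos π/90 - sin 37π/90 sin π/90 = 0.2419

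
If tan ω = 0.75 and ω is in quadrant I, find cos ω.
cos ω = 0.8 (using tan²ω + 1 = sec²ω)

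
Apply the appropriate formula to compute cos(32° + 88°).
cos(32° + 88°) = cos 32° cos 88° - sin 32° sin 88° = -1/2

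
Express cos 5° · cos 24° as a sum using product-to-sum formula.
cos 5° cos 24° = (1/2)[cos(5°-24°) + cos(5°+24°)]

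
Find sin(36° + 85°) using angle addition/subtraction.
sin(36° + 85°) = sin 36° cos 85° + cos 36° sin 85° = 0.8572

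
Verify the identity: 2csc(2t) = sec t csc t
LHS = 2/sin(2t) = 2/(2 sin t cos t) = 1/(sin t cos t) = (1/cos t)(1/sin t) = sec t csc t = RHS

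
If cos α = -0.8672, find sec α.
sec α = 1/cos α = -1.153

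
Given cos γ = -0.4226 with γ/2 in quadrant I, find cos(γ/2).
cos(γ/2) = ±√((1 + cos γ)/2); positive since γ/2 ∈ QI, so cos(γ/2) = 0.5373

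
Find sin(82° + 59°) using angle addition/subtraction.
sin(82° + 59°) = sin 82° cos 59° + cos 82° sin 59° = 0.6293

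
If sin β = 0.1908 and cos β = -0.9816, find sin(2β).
sin(2β) = 2 sin β cos β = -0.3746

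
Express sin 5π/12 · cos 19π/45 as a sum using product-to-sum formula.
sin 5π/12 cos 19π/45 = (1/2)[sin(5π/12+19π/45) + sin(5π/12-19π/45)]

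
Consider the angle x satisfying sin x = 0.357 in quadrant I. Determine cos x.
cos x = √(1 - sin²x) = 0.9341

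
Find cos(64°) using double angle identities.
cos(64°) = cos²32° - sin²32° = 0.4384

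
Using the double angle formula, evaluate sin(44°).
sin(44°) = 2 sin 22° cos 22° = 0.6947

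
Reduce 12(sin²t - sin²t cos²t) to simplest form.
12(sin²t - sin²t cos²t) = 12(sin⁴t) (using Factoring)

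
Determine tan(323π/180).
tan(323π/180) = -0.7536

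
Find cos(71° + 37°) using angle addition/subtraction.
cos(71° + 37°) = cos 71° cos 37° - sin 71° sin 37° = -0.309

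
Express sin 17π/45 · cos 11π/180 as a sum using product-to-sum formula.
sin 17π/45 cos 11π/180 = (1/2)[sin(17π/45+11π/180) + sin(17π/45-11π/180)]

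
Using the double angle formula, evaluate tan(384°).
tan(384°) = 2 tan 192° / (1 - tan²192°) = 0.4452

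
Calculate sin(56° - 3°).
sin(56° - 3°) = sin 56° cos 3° - cos 56° sin 3° = 0.7986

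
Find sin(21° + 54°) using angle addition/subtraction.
sin(21° + 54°) = sin 21° cos 54° + cos 21° sin 54° = (√6+√2)/4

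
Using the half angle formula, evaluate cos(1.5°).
cos(1.5°) = √((1 + cos 3°)/2) = 0.9997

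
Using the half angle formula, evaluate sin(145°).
sin(145°) = √((1 - cos 290°)/2) = 0.5736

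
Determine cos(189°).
cos(189°) = -0.9877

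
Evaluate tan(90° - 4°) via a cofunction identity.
tan(90° - 4°) = cot(4°) = 14.3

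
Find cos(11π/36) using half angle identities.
cos(11π/36) = √((1 + cos 11π/18)/2) = 0.5736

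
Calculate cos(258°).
cos(258°) = -0.2079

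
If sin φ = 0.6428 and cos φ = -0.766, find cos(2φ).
cos(2φ) = cos²φ - sin²φ = 0.1736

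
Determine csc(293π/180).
csc(293π/180) = -1.086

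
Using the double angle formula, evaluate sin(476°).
sin(476°) = 2 sin 238° cos 238° = 0.8988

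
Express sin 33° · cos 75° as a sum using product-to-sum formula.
sin 33° cos 75° = (1/2)[sin(33°+75°) + sin(33°-75°)]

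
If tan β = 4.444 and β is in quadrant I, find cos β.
cos β = 0.2195 (using tan²β + 1 = sec²β)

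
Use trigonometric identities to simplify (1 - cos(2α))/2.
(1 - cos(2α))/2 = sin²α (using Power reduction)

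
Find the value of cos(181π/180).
cos(181π/180) = -0.9998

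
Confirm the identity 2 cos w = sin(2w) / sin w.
RHS = 2 sin w cos w / sin w = 2 cos w = LHS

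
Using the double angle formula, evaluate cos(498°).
cos(498°) = cos²249° - sin²249° = -0.7431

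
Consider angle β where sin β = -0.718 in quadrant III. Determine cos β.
cos β = ±√(1 - sin²β) = -0.696 (negative in QIII)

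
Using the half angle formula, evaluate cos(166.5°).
cos(166.5°) = -√((1 + cos 333°)/2) = -0.9724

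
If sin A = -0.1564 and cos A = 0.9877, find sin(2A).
sin(2A) = 2 sin A cos A = -0.309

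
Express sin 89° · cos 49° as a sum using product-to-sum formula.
sin 89° cos 49° = (1/2)[sin(89°+49°) + sin(89°-49°)]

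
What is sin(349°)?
sin(349°) = -0.1908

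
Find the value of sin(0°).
sin(0°) = 0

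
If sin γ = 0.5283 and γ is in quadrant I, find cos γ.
cos γ = 0.8491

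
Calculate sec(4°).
sec(4°) = 1.002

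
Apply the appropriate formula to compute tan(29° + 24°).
tan(29° + 24°) = (tan 29° + tan 24°)/(1 - tan 29° tan 24°) = 1.327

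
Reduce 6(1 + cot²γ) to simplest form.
6(1 + cot²γ) = 6(csc²γ) (using Pythagorean identity)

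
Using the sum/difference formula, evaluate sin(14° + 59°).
sin(14° + 59°) = sin 14° cos 59° + cos 14° sin 59° = 0.9563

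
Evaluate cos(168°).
cos(168°) = -0.9781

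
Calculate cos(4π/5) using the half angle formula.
cos(4π/5) = -√((1 + cos 8π/5)/2) = -0.809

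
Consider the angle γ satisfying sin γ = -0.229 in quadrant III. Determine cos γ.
cos γ = ±√(1 - sin²γ) = -0.9734 (negative in QIII)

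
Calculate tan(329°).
tan(329°) = -0.6009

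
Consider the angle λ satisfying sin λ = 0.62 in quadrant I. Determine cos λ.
cos λ = √(1 - sin²λ) = 0.7846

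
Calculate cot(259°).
cot(259°) = 0.1944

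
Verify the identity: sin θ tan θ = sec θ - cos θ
RHS = 1/cos θ - cos θ = (1 - cos²θ)/cos θ = sin²θ/cos θ = sin θ · (sin θ/cos θ) = sin θ tan θ = LHS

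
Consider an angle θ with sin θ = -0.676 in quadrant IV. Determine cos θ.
cos θ = √(1 - sin²θ) = 0.7369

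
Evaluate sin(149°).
sin(149°) = 0.515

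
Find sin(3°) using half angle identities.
sin(3°) = √((1 - cos 6°)/2) = 0.05234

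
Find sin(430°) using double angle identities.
sin(430°) = 2 sin 215° cos 215° = 0.9397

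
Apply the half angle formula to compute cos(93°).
cos(93°) = -√((1 + cos 186°)/2) = -0.05234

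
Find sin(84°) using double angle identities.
sin(84°) = 2 sin 42° cos 42° = 0.9945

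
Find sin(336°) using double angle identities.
sin(336°) = 2 sin 168° cos 168° = -0.4067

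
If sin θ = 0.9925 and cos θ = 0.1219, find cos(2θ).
cos(2θ) = cos²θ - sin²θ = -0.9702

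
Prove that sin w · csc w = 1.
LHS = sin w · (1/sin w) = 1 = RHS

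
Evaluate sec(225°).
sec(225°) = -√2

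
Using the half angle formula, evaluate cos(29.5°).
cos(29.5°) = √((1 + cos 59°)/2) = 0.8704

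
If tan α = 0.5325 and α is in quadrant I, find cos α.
cos α = 0.8827 (using tan²α + 1 = sec²α)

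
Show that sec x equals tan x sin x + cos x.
RHS = sin²x/cos x + cos x = (sin²x + cos²x)/cos x = 1/cos x = sec x = LHS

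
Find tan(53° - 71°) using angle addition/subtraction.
tan(53° - 71°) = (tan 53° - tan 71°)/(1 + tan 53° tan 71°) = -0.3249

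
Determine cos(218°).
cos(218°) = -0.788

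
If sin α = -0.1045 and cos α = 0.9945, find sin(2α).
sin(2α) = 2 sin α cos α = -0.2079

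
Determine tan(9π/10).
tan(9π/10) = -0.3249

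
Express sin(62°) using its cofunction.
sin(62°) = cos(90° - 62°) = cos(28°)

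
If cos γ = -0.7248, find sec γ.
sec γ = 1/cos γ = -1.38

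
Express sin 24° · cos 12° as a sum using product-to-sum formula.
sin 24° cos 12° = (1/2)[sin(24°+12°) + sin(24°-12°)]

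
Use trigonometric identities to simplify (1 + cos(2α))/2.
(1 + cos(2α))/2 = cos²α (using Power reduction)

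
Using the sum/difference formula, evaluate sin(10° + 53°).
sin(10° + 53°) = sin 10° cos 53° + cos 10° sin 53° = 0.891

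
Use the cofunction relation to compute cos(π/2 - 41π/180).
cos(π/2 - 41π/180) = sin(41π/180) = 0.6561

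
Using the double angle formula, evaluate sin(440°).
sin(440°) = 2 sin 220° cos 220° = 0.9848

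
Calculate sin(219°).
sin(219°) = -0.6293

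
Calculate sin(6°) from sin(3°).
sin(6°) = 2 sin 3° cos 3° = 0.1045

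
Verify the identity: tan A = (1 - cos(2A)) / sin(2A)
RHS = 2sin²A / (2 sin A cos A) = sin A/cos A = tan A = LHS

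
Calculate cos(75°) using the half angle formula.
cos(75°) = √((1 + cos 150°)/2) = (√6-√2)/4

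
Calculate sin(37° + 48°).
sin(37° + 48°) = sin 37° cos 48° + cos 37° sin 48° = 0.9962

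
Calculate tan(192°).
tan(192°) = 0.2126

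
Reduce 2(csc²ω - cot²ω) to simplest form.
2(csc²ω - cot²ω) = 2 (using Pythagorean identity)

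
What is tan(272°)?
tan(272°) = -28.64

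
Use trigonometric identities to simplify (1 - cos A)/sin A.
(1 - cos A)/sin A = tan(A/2) (using Half angle)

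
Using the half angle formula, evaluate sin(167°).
sin(167°) = √((1 - cos 334°)/2) = 0.225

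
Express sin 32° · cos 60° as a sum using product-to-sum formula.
sin 32° cos 60° = (1/2)[sin(32°+60°) + sin(32°-60°)]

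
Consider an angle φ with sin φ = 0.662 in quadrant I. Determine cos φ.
cos φ = √(1 - sin²φ) = 0.7495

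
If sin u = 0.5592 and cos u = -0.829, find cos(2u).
cos(2u) = cos²u - sin²u = 0.3745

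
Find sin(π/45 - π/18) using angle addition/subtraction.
sin(π/45 - π/18) = sin π/45 cos π/18 - cos π/45 sin π/18 = -0.1045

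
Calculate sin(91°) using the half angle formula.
sin(91°) = √((1 - cos 182°)/2) = 0.9998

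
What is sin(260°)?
sin(260°) = -0.9848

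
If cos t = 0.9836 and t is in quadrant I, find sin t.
sin t = 0.1804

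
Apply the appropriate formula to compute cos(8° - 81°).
cos(8° - 81°) = cos 8° cos 81° + sin 8° sin 81° = 0.2924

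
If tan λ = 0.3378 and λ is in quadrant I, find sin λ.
sin λ = 0.32 (using tan²λ + 1 = sec²λ)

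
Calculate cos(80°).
cos(80°) = 0.1736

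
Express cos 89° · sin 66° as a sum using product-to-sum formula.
cos 89° sin 66° = (1/2)[sin(89°+66°) - sin(89°-66°)]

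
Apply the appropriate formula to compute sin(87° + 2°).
sin(87° + 2°) = sin 87° cos 2° + cos 87° sin 2° = 0.9998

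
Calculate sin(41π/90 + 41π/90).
sin(41π/90 + 41π/90) = sin 41π/90 cos 41π/90 + cos 41π/90 sin 41π/90 = 0.2756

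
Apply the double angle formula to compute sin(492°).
sin(492°) = 2 sin 246° cos 246° = 0.7431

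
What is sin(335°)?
sin(335°) = -0.4226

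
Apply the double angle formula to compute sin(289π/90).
sin(289π/90) = 2 sin 289π/180 cos 289π/180 = -0.6157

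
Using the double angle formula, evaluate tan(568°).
tan(568°) = 2 tan 284° / (1 - tan²284°) = 0.5317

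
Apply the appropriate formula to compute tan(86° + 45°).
tan(86° + 45°) = (tan 86° + tan 45°)/(1 - tan 86° tan 45°) = -1.15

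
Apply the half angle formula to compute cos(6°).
cos(6°) = √((1 + cos 12°)/2) = 0.9945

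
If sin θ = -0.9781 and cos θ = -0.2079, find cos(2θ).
cos(2θ) = cos²θ - sin²θ = -0.9135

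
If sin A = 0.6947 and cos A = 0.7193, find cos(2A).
cos(2A) = cos²A - sin²A = 0.03478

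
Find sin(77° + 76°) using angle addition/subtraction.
sin(77° + 76°) = sin 77° cos 76° + cos 77° sin 76° = 0.454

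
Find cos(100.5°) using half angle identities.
cos(100.5°) = -√((1 + cos 201°)/2) = -0.1822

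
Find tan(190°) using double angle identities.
tan(190°) = 2 tan 95° / (1 - tan²95°) = 0.1763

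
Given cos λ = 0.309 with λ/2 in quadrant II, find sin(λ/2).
sin(λ/2) = ±√((1 - cos λ)/2); positive since λ/2 ∈ QII, so sin(λ/2) = 0.5878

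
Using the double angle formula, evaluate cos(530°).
cos(530°) = cos²265° - sin²265° = -0.9848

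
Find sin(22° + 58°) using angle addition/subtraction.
sin(22° + 58°) = sin 22° cos 58° + cos 22° sin 58° = 0.9848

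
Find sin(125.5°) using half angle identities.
sin(125.5°) = √((1 - cos 251°)/2) = 0.8141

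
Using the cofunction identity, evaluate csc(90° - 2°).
csc(90° - 2°) = sec(2°) = 1.001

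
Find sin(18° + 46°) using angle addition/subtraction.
sin(18° + 46°) = sin 18° cos 46° + cos 18° sin 46° = 0.8988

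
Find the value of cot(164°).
cot(164°) = -3.487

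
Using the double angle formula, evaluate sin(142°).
sin(142°) = 2 sin 71° cos 71° = 0.6157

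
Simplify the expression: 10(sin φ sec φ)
10(sin φ sec φ) = 10(tan φ) (using Reciprocal + quotient)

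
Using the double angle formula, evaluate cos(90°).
cos(90°) = cos²45° - sin²45° = 0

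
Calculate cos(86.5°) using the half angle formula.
cos(86.5°) = √((1 + cos 173°)/2) = 0.06105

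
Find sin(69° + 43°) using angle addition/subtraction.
sin(69° + 43°) = sin 69° cos 43° + cos 69° sin 43° = 0.9272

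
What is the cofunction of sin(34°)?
sin(34°) = cos(90° - 34°) = cos(56°)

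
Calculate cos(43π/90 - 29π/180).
cos(43π/90 - 29π/180) = cos 43π/90 cos 29π/180 + sin 43π/90 sin 29π/180 = 0.5446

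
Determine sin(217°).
sin(217°) = -0.6018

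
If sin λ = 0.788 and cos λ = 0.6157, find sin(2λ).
sin(2λ) = 2 sin λ cos λ = 0.9703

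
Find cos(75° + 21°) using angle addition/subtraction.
cos(75° + 21°) = cos 75° cos 21° - sin 75° sin 21° = -0.1045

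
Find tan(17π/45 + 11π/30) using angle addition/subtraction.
tan(17π/45 + 11π/30) = (tan 17π/45 + tan 11π/30)/(1 - tan 17π/45 tan 11π/30) = -1.036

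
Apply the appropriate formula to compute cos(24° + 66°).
cos(24° + 66°) = cos 24° cos 66° - sin 24° sin 66° = 0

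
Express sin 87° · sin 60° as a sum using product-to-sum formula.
sin 87° sin 60° = (1/2)[cos(87°-60°) - cos(87°+60°)]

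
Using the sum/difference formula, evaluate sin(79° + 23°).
sin(79° + 23°) = sin 79° cos 23° + cos 79° sin 23° = 0.9781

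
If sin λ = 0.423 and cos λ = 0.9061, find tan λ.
tan λ = sin λ / cos λ = 0.4668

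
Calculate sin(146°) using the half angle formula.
sin(146°) = √((1 - cos 292°)/2) = 0.5592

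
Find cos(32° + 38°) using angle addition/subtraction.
cos(32° + 38°) = cos 32° cos 38° - sin 32° sin 38° = 0.342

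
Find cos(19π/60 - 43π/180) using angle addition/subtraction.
cos(19π/60 - 43π/180) = cos 19π/60 cos 43π/180 + sin 19π/60 sin 43π/180 = 0.9703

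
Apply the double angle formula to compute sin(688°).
sin(688°) = 2 sin 344° cos 344° = -0.5299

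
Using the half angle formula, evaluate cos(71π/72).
cos(71π/72) = -√((1 + cos 71π/36)/2) = -0.999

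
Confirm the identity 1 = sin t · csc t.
RHS = sin t · (1/sin t) = 1 = LHS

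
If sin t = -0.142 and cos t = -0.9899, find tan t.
tan t = sin t / cos t = 0.1434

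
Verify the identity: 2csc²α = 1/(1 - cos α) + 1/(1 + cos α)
RHS = [(1 + cos α) + (1 - cos α)] / [(1 - cos α)(1 + cos α)] = 2/(1 - cos²α) = 2/sin²α = 2csc²α = LHS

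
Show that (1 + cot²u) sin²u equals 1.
LHS = csc²u · sin²u = (1/sin²u) · sin²u = 1 = RHS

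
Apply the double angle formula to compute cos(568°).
cos(568°) = 2cos²284° - 1 = -0.8829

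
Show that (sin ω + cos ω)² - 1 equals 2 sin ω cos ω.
LHS = sin²ω + 2 sin ω cos ω + cos²ω - 1 = (sin²ω + cos²ω) + 2 sin ω cos ω - 1 = 1 + 2 sin ω cos ω - 1 = 2 sin ω cos ω = RHS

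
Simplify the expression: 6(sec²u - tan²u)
6(sec²u - tan²u) = 6 (using Pythagorean identity)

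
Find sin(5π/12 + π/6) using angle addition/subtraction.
sin(5π/12 + π/6) = sin 5π/12 cos π/6 + cos 5π/12 sin π/6 = (√6+√2)/4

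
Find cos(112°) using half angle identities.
cos(112°) = -√((1 + cos 224°)/2) = -0.3746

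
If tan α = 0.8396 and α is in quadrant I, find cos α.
cos α = 0.7659 (using tan²α + 1 = sec²α)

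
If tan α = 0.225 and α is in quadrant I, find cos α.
cos α = 0.9756 (using tan²α + 1 = sec²α)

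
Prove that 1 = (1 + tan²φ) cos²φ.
RHS = sec²φ · cos²φ = (1/cos²φ) · cos²φ = 1 = LHS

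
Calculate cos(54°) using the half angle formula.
cos(54°) = √((1 + cos 108°)/2) = 0.5878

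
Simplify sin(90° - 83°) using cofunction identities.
sin(90° - 83°) = cos(83°)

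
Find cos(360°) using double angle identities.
cos(360°) = 2cos²180° - 1 = 1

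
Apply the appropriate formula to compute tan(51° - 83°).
tan(51° - 83°) = (tan 51° - tan 83°)/(1 + tan 51° tan 83°) = -0.6249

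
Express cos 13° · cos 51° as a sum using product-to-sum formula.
cos 13° cos 51° = (1/2)[cos(13°-51°) + cos(13°+51°)]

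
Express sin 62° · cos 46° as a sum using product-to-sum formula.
sin 62° cos 46° = (1/2)[sin(62°+46°) + sin(62°-46°)]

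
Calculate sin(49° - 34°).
sin(49° - 34°) = sin 49° cos 34° - cos 49° sin 34° = (√6-√2)/4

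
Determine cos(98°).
cos(98°) = -0.1392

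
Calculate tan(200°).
tan(200°) = 0.364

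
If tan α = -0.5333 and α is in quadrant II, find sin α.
sin α = 0.4706 (using tan²α + 1 = sec²α)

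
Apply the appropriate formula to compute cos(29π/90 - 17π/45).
cos(29π/90 - 17π/45) = cos 29π/90 cos 17π/45 + sin 29π/90 sin 17π/45 = 0.9848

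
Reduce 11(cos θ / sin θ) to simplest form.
11(cos θ / sin θ) = 11(cot θ) (using Quotient identity)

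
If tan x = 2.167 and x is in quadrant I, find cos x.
cos x = 0.419 (using tan²x + 1 = sec²x)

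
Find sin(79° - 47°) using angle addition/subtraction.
sin(79° - 47°) = sin 79° cos 47° - cos 79° sin 47° = 0.5299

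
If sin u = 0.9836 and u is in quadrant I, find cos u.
cos u = 0.1804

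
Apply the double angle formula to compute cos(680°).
cos(680°) = 1 - 2sin²340° = 0.766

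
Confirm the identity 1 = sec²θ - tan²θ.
RHS = 1/cos²θ - sin²θ/cos²θ = (1 - sin²θ)/cos²θ = cos²θ/cos²θ = 1 = LHS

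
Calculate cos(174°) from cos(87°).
cos(174°) = cos²87° - sin²87° = -0.9945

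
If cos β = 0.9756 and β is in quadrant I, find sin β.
sin β = 0.2196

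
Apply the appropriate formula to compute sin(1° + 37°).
sin(1° + 37°) = sin 1° cos 37° + cos 1° sin 37° = 0.6157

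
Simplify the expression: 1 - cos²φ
1 - cos²φ = sin²φ (using Pythagorean identity)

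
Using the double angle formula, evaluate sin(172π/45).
sin(172π/45) = 2 sin 86π/45 cos 86π/45 = -0.5299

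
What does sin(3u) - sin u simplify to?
sin(3u) - sin u = 2 cos(2u) sin u (using Sum-to-product)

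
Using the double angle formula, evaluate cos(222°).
cos(222°) = cos²111° - sin²111° = -0.7431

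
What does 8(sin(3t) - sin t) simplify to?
8(sin(3t) - sin t) = 8(2 cos(2t) sin t) (using Sum-to-product)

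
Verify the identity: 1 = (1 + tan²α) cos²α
RHS = sec²α · cos²α = (1/cos²α) · cos²α = 1 = LHS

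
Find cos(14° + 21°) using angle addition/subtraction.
cos(14° + 21°) = cos 14° cos 21° - sin 14° sin 21° = 0.8192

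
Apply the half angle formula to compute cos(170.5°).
cos(170.5°) = -√((1 + cos 341°)/2) = -0.9863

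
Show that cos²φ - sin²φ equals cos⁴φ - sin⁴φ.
RHS = (cos²φ - sin²φ)(cos²φ + sin²φ) = (cos²φ - sin²φ) · 1 = cos²φ - sin²φ = LHS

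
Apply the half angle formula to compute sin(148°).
sin(148°) = √((1 - cos 296°)/2) = 0.5299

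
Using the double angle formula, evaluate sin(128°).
sin(128°) = 2 sin 64° cos 64° = 0.788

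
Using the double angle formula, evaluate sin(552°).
sin(552°) = 2 sin 276° cos 276° = -0.2079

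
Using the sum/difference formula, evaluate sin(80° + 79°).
sin(80° + 79°) = sin 80° cos 79° + cos 80° sin 79° = 0.3584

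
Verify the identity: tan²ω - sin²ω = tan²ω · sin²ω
LHS = sin²ω/cos²ω - sin²ω = sin²ω(1/cos²ω - 1) = sin²ω · (1 - cos²ω)/cos²ω = sin²ω · sin²ω/cos²ω = sin²ω · tan²ω = RHS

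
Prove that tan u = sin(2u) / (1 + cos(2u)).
RHS = 2 sin u cos u / (2cos²u) = sin u/cos u = tan u = LHS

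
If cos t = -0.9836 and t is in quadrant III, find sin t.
sin t = -0.1804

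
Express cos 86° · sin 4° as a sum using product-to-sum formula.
cos 86° sin 4° = (1/2)[sin(86°+4°) - sin(86°-4°)]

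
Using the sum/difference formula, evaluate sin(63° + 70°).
sin(63° + 70°) = sin 63° cos 70° + cos 63° sin 70° = 0.7314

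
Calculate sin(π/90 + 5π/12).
sin(π/90 + 5π/12) = sin π/90 cos 5π/12 + cos π/90 sin 5π/12 = 0.9744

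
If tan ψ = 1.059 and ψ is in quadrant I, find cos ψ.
cos ψ = 0.6866 (using tan²ψ + 1 = sec²ψ)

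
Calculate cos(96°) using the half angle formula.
cos(96°) = -√((1 + cos 192°)/2) = -0.1045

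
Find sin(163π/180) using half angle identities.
sin(163π/180) = √((1 - cos 163π/90)/2) = 0.2924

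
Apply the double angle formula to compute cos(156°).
cos(156°) = cos²78° - sin²78° = -0.9135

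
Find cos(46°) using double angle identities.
cos(46°) = 2cos²23° - 1 = 0.6947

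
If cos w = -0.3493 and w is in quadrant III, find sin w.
sin w = -0.937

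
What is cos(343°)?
cos(343°) = 0.9563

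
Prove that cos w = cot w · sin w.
RHS = (cos w/sin w) · sin w = cos w = LHS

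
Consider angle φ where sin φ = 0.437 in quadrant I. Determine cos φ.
cos φ = √(1 - sin²φ) = 0.8995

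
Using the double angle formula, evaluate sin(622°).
sin(622°) = 2 sin 311° cos 311° = -0.9903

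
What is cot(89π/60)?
cot(89π/60) = 0.05241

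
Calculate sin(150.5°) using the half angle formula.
sin(150.5°) = √((1 - cos 301°)/2) = 0.4924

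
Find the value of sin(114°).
sin(114°) = 0.9135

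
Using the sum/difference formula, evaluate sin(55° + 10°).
sin(55° + 10°) = sin 55° cos 10° + cos 55° sin 10° = 0.9063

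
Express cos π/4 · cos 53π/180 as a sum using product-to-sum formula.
cos π/4 cos 53π/180 = (1/2)[cos(π/4-53π/180) + cos(π/4+53π/180)]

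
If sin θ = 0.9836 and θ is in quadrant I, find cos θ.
cos θ = 0.1804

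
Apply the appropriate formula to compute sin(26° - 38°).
sin(26° - 38°) = sin 26° cos 38° - cos 26° sin 38° = -0.2079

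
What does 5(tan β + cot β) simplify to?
5(tan β + cot β) = 5(sec β csc β) (using Quotient identities)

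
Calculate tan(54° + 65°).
tan(54° + 65°) = (tan 54° + tan 65°)/(1 - tan 54° tan 65°) = -1.804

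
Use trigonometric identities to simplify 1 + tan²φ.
1 + tan²φ = sec²φ (using Pythagorean identity)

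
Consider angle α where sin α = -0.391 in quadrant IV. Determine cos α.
cos α = √(1 - sin²α) = 0.9204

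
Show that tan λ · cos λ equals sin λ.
LHS = (sin λ/cos λ) · cos λ = sin λ = RHS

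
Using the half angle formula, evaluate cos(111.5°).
cos(111.5°) = -√((1 + cos 223°)/2) = -0.3665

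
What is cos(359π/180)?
cos(359π/180) = 0.9998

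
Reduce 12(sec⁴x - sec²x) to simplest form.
12(sec⁴x - sec²x) = 12(tan⁴x + tan²x) (using Pythagorean)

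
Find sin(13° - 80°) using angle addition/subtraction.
sin(13° - 80°) = sin 13° cos 80° - cos 13° sin 80° = -0.9205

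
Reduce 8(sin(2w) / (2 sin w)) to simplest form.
8(sin(2w) / (2 sin w)) = 8(cos w) (using Double angle)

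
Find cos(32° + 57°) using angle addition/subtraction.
cos(32° + 57°) = cos 32° cos 57° - sin 32° sin 57° = 0.01745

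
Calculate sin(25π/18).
sin(25π/18) = -0.9397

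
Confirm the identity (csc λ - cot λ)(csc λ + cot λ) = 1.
LHS = csc²λ - cot²λ = (1 + cot²λ) - cot²λ = 1 = RHS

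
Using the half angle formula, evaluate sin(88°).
sin(88°) = √((1 - cos 176°)/2) = 0.9994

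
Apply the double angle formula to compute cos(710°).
cos(710°) = cos²355° - sin²355° = 0.9848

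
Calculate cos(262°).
cos(262°) = -0.1392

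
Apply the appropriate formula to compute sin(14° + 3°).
sin(14° + 3°) = sin 14° cos 3° + cos 14° sin 3° = 0.2924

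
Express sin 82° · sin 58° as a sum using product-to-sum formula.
sin 82° sin 58° = (1/2)[cos(82°-58°) - cos(82°+58°)]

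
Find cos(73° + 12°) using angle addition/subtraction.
cos(73° + 12°) = cos 73° cos 12° - sin 73° sin 12° = 0.08716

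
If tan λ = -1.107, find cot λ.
cot λ = 1/tan λ = -0.9033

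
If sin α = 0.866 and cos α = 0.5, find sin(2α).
sin(2α) = 2 sin α cos α = 0.866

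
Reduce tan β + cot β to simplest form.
tan β + cot β = sec β csc β (using Quotient identities)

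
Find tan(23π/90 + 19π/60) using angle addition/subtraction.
tan(23π/90 + 19π/60) = (tan 23π/90 + tan 19π/60)/(1 - tan 23π/90 tan 19π/60) = -4.331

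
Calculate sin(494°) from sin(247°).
sin(494°) = 2 sin 247° cos 247° = 0.7193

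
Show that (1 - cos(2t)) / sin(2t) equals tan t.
LHS = 2sin²t / (2 sin t cos t) = sin t/cos t = tan t = RHS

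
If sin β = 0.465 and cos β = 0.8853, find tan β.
tan β = sin β / cos β = 0.5252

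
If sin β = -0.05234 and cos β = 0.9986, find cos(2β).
cos(2β) = cos²β - sin²β = 0.9945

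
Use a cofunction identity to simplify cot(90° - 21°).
cot(90° - 21°) = tan(21°)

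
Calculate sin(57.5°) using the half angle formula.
sin(57.5°) = √((1 - cos 115°)/2) = 0.8434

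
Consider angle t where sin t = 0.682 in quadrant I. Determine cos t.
cos t = √(1 - sin²t) = 0.7314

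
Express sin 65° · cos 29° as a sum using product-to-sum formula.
sin 65° cos 29° = (1/2)[sin(65°+29°) + sin(65°-29°)]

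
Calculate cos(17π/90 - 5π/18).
cos(17π/90 - 5π/18) = cos 17π/90 cos 5π/18 + sin 17π/90 sin 5π/18 = 0.9613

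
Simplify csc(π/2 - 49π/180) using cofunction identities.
csc(π/2 - 49π/180) = sec(49π/180)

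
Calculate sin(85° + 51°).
sin(85° + 51°) = sin 85° cos 51° + cos 85° sin 51° = 0.6947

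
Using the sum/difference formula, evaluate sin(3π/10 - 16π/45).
sin(3π/10 - 16π/45) = sin 3π/10 cos 16π/45 - cos 3π/10 sin 16π/45 = -0.1736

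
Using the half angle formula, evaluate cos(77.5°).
cos(77.5°) = √((1 + cos 155°)/2) = 0.2164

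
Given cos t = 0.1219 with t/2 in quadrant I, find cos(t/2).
cos(t/2) = ±√((1 + cos t)/2); positive since t/2 ∈ QI, so cos(t/2) = 0.749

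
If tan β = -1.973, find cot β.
cot β = 1/tan β = -0.5068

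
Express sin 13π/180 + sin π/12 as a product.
sin 13π/180 + sin π/12 = 2 sin(7π/90) cos(-π/180)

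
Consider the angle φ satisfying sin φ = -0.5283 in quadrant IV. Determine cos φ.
cos φ = √(1 - sin²φ) = 0.8491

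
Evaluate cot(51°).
cot(51°) = 0.8098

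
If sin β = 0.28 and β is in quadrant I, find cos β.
cos β = 0.96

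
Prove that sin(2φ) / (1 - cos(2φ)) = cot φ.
LHS = 2 sin φ cos φ / (2sin²φ) = cos φ/sin φ = cot φ = RHS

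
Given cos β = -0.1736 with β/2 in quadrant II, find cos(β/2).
cos(β/2) = ±√((1 + cos β)/2); negative since β/2 ∈ QII, so cos(β/2) = -0.6428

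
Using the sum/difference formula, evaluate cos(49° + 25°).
cos(49° + 25°) = cos 49° cos 25° - sin 49° sin 25° = 0.2756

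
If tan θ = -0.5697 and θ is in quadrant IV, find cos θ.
cos θ = 0.8689 (using tan²θ + 1 = sec²θ)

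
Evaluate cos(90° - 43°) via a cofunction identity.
cos(90° - 43°) = sin(43°) = 0.682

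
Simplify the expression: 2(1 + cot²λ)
2(1 + cot²λ) = 2(csc²λ) (using Pythagorean identity)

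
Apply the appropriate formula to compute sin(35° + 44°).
sin(35° + 44°) = sin 35° cos 44° + cos 35° sin 44° = 0.9816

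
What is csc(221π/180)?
csc(221π/180) = -1.524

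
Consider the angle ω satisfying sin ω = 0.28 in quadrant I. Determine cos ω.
cos ω = √(1 - sin²ω) = 0.96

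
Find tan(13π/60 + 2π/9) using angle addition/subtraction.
tan(13π/60 + 2π/9) = (tan 13π/60 + tan 2π/9)/(1 - tan 13π/60 tan 2π/9) = 5.145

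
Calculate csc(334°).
csc(334°) = -2.281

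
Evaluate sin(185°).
sin(185°) = -0.08716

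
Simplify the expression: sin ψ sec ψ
sin ψ sec ψ = tan ψ (using Reciprocal + quotient)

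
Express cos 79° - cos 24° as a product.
cos 79° - cos 24° = -2 sin(51.5°) sin(27.5°)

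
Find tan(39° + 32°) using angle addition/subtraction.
tan(39° + 32°) = (tan 39° + tan 32°)/(1 - tan 39° tan 32°) = 2.904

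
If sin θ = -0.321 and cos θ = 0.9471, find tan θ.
tan θ = sin θ / cos θ = -0.3389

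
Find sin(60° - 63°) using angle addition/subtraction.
sin(60° - 63°) = sin 60° cos 63° - cos 60° sin 63° = -0.05234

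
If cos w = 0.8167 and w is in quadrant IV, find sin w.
sin w = -0.5771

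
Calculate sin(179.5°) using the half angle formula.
sin(179.5°) = √((1 - cos 359°)/2) = 0.008727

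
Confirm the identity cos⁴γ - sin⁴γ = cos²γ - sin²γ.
LHS = (cos²γ - sin²γ)(cos²γ + sin²γ) = (cos²γ - sin²γ) · 1 = cos²γ - sin²γ = RHS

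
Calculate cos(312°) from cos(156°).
cos(312°) = cos²156° - sin²156° = 0.6691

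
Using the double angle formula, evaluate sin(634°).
sin(634°) = 2 sin 317° cos 317° = -0.9976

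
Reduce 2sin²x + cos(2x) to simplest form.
2sin²x + cos(2x) = 1 (using Double angle)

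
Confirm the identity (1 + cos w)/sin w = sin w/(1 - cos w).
RHS = sin w(1 + cos w) / ((1 - cos w)(1 + cos w)) = sin w(1 + cos w) / (1 - cos²w) = sin w(1 + cos w) / sin²w = (1 + cos w)/sin w = LHS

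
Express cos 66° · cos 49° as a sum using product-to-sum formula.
cos 66° cos 49° = (1/2)[cos(66°-49°) + cos(66°+49°)]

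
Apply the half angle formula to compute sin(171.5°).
sin(171.5°) = √((1 - cos 343°)/2) = 0.1478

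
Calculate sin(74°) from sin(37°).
sin(74°) = 2 sin 37° cos 37° = 0.9613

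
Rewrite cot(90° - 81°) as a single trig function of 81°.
cot(90° - 81°) = tan(81°)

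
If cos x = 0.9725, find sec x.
sec x = 1/cos x = 1.028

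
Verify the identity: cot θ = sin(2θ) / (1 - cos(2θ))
RHS = 2 sin θ cos θ / (2sin²θ) = cos θ/sin θ = cot θ = LHS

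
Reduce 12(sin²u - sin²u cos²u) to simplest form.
12(sin²u - sin²u cos²u) = 12(sin⁴u) (using Factoring)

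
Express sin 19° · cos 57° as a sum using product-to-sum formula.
sin 19° cos 57° = (1/2)[sin(19°+57°) + sin(19°-57°)]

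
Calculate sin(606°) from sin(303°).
sin(606°) = 2 sin 303° cos 303° = -0.9135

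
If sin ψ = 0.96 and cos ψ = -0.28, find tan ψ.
tan ψ = sin ψ / cos ψ = -3.429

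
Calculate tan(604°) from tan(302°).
tan(604°) = 2 tan 302° / (1 - tan²302°) = 2.05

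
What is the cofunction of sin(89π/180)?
sin(89π/180) = cos(π/2 - 89π/180) = cos(π/180)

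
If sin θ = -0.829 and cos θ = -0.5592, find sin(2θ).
sin(2θ) = 2 sin θ cos θ = 0.9272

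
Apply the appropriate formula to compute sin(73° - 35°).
sin(73° - 35°) = sin 73° cos 35° - cos 73° sin 35° = 0.6157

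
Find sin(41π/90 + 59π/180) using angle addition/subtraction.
sin(41π/90 + 59π/180) = sin 41π/90 cos 59π/180 + cos 41π/90 sin 59π/180 = 0.6293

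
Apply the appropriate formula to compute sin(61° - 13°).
sin(61° - 13°) = sin 61° cos 13° - cos 61° sin 13° = 0.7431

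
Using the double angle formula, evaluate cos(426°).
cos(426°) = cos²213° - sin²213° = 0.4067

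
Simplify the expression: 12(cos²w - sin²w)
12(cos²w - sin²w) = 12(cos(2w)) (using Double angle)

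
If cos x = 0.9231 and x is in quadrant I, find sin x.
sin x = 0.3846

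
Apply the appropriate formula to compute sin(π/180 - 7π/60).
sin(π/180 - 7π/60) = sin π/180 cos 7π/60 - cos π/180 sin 7π/60 = -0.342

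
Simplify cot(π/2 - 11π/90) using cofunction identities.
cot(π/2 - 11π/90) = tan(11π/90)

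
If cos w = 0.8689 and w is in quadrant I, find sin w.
sin w = 0.495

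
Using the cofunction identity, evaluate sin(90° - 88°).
sin(90° - 88°) = cos(88°) = 0.0349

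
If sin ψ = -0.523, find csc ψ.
csc ψ = 1/sin ψ = -1.912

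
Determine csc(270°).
csc(270°) = -1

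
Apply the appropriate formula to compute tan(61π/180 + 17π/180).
tan(61π/180 + 17π/180) = (tan 61π/180 + tan 17π/180)/(1 - tan 61π/180 tan 17π/180) = 4.705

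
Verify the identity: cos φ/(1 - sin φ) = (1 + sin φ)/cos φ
RHS = (1 + sin φ)(1 - sin φ) / (cos φ(1 - sin φ)) = (1 - sin²φ) / (cos φ(1 - sin φ)) = cos²φ / (cos φ(1 - sin φ)) = cos φ/(1 - sin φ) = LHS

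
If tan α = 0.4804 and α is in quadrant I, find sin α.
sin α = 0.433 (using tan²α + 1 = sec²α)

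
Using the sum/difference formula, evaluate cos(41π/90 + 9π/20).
cos(41π/90 + 9π/20) = cos 41π/90 cos 9π/20 - sin 41π/90 sin 9π/20 = -0.9563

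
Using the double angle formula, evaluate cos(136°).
cos(136°) = cos²68° - sin²68° = -0.7193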